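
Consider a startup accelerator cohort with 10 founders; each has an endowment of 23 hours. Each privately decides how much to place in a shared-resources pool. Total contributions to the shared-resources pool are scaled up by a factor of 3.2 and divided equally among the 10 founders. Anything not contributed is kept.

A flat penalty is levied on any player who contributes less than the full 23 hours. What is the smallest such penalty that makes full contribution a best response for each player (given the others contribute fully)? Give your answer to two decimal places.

Given the others contribute fully, the best deviation is to contribute 0 (any partial contribution still incurs the fine and gives up units whose private return 0.3200 is below 1).
Deviating from 23 to 0 saves 23 hours but forfeits the deviator's share of the drop in the shared-resources pool: 3.2/10 × 23 = 7.36.
So the deviation gain is 23 − 7.36 = 15.64, and the fine must be at least 15.64 hours to wipe it out.

15.64 hours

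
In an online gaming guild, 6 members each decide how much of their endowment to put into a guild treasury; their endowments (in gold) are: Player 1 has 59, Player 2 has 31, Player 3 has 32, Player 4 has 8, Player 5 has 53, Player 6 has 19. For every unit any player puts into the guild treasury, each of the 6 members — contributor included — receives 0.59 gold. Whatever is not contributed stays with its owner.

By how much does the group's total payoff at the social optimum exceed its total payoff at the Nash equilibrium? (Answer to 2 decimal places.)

The private return per contributed unit is 0.59 < 1 for everyone, so the Nash equilibrium is zero contribution and the group total is Σ E_j = 59 + 31 + 32 + 8 + 53 + 19 = 202.
Each contributed unit returns 3.540 to the group, so the social optimum is full contribution by everyone: group total = 3.540 × 202 = 715.08.
Efficiency loss = (3.540 − 1) × 202 = 513.08.

513.08 gold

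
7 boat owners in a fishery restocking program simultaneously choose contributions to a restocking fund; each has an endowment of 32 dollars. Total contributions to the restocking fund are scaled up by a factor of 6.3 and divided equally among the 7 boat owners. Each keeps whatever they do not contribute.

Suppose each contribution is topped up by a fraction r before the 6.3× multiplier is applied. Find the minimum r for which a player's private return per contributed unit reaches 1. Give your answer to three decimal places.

0.111

With matching at rate r, one contributed unit becomes (1 + r) in the restocking fund and returns 6.3 × (1 + r) / 7 to the contributor.
Setting this equal to 1: 1 + r = 7/6.3 = 1.1111.
So the minimum matching rate is r = 1.1111 − 1 = 0.111.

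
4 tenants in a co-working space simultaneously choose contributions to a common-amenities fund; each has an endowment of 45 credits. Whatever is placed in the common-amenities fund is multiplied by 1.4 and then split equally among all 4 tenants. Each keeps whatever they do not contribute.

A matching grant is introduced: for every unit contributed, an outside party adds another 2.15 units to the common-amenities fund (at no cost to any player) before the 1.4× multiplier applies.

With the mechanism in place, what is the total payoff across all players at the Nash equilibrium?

Under the mechanism each unit contributed yields 1.4 × 3.15 / 4 = 1.1025 back to its contributor per unit of net cost, which exceeds 1, making full contribution the dominant choice for everyone.
So the Nash equilibrium is full contribution by all 4; the group earns 1.4 × 3.15 × 180 = 793.80.

793.80 credits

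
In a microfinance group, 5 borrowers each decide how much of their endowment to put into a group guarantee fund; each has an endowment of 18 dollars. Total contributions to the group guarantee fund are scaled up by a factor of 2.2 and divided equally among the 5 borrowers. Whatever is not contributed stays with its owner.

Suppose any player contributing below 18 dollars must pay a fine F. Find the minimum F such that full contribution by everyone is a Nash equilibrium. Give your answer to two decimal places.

10.08 dollars

Given the others contribute fully, the best deviation is to contribute 0 (any partial contribution still incurs the fine and gives up units whose private return 0.4400 is below 1).
Deviating from 18 to 0 saves 18 dollars but forfeits the deviator's share of the drop in the group guarantee fund: 2.2/5 × 18 = 7.92.
So the deviation gain is 18 − 7.92 = 10.08, and the fine must be at least 10.08 dollars to wipe it out.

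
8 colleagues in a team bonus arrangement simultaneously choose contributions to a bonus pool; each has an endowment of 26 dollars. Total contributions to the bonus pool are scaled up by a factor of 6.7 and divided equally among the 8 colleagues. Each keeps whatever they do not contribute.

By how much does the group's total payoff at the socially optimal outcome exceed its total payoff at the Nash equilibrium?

1185.60 dollars

Each contributed unit returns 6.7/8 = 0.8375 to its contributor — below 1 — so contributing 0 is dominant for every player. At the Nash equilibrium everyone keeps their 26, and the group total is 8 × 26 = 208.
Each contributed unit returns 6.700 to the group as a whole (0.8375 to each of 8 players), which exceeds 1, so the social optimum is full contribution: group total = 6.700 × 208 = 1393.60.
Efficiency loss = 1393.60 − 208 = 1185.60.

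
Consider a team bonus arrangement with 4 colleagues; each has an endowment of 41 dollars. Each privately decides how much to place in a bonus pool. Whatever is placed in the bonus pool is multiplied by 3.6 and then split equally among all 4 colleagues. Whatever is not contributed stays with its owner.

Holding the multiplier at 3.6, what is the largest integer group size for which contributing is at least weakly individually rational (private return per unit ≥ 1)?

3

Private return per unit is 3.6/(group size), which is ≥ 1 whenever the group size is ≤ 3.6.
The largest such integer is 3.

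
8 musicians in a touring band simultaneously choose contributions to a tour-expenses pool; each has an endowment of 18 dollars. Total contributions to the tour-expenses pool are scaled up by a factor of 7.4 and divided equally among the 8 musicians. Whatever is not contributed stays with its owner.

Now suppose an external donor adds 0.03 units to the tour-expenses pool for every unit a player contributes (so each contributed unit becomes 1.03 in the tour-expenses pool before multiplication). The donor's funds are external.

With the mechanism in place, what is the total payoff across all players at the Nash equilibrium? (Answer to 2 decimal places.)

144.00 dollars

Even with the mechanism, each unit contributed returns only 7.4 × 1.03 / 8 = 0.9528 per unit of net cost, so contributing nothing is still dominant.
Everyone keeps their endowment and the group total is 8 × 18 = 144.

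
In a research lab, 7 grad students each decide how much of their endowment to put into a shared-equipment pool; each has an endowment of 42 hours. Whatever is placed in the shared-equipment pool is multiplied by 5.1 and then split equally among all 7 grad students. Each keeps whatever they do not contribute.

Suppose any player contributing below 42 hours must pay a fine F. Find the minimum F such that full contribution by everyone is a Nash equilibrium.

Given the others contribute fully, the best deviation is to contribute 0 (any partial contribution still incurs the fine and gives up units whose private return 0.7286 is below 1).
Deviating from 42 to 0 saves 42 hours but forfeits the deviator's share of the drop in the shared-equipment pool: 5.1/7 × 42 = 30.60.
So the deviation gain is 42 − 30.60 = 11.40, and the fine must be at least 11.40 hours to wipe it out.

11.40 hours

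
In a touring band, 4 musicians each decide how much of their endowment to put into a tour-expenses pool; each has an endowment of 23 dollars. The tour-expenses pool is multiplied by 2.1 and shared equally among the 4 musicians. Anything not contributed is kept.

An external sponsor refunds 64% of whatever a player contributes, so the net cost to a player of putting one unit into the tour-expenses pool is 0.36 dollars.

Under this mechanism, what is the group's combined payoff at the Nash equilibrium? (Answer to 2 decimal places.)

The effective private return per unit is now (2.1/4) / 0.36 = 1.4583 > 1, so every player's dominant strategy flips to full contribution.
So the Nash equilibrium is full contribution by all 4; the group earns 4 × (23 × 0.64 + 2.1 × 23) = 252.08.

252.08 dollars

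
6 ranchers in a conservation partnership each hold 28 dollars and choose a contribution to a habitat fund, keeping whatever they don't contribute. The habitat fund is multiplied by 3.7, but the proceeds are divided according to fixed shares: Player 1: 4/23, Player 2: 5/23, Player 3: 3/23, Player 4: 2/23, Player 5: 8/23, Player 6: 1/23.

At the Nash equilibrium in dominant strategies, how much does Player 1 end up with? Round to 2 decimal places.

Each unit j contributes comes back to j as 3.7 × (j's share), so j prefers to contribute only if that share exceeds 1/3.7 = 0.2703; otherwise keeping the unit dominates.
Player 5 alone (share 8/23) is above the threshold, contributing 28; the remaining 5 contribute 0. Total contributed: 28.
Player 1 keeps 28 and receives 3.7 × 28 × 4/23 = 18.02 from the habitat fund, for a payoff of 46.02.

46.02 dollars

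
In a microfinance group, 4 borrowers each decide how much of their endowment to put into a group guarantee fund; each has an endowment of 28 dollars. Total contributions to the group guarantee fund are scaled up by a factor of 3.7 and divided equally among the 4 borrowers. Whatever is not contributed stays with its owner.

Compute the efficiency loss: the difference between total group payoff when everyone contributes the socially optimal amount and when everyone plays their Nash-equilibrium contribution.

302.40 dollars

Each contributed unit returns 3.7/4 = 0.9250 to its contributor — below 1 — so contributing 0 is dominant for every player. At the Nash equilibrium everyone keeps their 28, and the group total is 4 × 28 = 112.
Each contributed unit returns 3.700 to the group as a whole (0.9250 to each of 4 players), which exceeds 1, so the social optimum is full contribution: group total = 3.700 × 112 = 414.40.
Efficiency loss = 414.40 − 112 = 302.40.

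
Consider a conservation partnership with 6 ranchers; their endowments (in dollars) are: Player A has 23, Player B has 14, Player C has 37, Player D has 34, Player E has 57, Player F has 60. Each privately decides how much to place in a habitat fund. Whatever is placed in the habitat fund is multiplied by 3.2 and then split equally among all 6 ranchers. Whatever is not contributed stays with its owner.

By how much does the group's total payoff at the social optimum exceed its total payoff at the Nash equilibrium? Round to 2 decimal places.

The private return per contributed unit is 3.2/6 = 0.5333 < 1 for every player regardless of endowment, so the Nash equilibrium is zero contribution and the group total is Σ E_j = 23 + 14 + 37 + 34 + 57 + 60 = 225.
Each contributed unit returns 3.200 to the group, so the social optimum is full contribution by everyone: group total = 3.200 × 225 = 720.00.
Efficiency loss = (3.200 − 1) × 225 = 495.00.

495.00 dollars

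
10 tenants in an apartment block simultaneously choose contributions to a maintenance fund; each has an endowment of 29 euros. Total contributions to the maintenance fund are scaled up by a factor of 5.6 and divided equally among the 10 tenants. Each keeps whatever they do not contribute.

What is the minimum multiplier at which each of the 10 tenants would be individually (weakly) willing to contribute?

10

A contributed unit returns (multiplier)/10 to its contributor.
This reaches 1 exactly when the multiplier is 10.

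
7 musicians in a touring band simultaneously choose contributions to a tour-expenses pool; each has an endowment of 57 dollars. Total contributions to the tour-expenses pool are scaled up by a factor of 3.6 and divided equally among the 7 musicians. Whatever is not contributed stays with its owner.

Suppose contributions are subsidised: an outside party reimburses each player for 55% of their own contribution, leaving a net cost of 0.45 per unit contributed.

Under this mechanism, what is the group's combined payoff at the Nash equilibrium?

1655.85 dollars

The effective private return per unit is now (3.6/7) / 0.45 = 1.1429 > 1, so every player's dominant strategy flips to full contribution.
At the Nash equilibrium everyone contributes 57. Group total payoff = 7 × (57 × 0.55 + 3.6 × 57) = 1655.85.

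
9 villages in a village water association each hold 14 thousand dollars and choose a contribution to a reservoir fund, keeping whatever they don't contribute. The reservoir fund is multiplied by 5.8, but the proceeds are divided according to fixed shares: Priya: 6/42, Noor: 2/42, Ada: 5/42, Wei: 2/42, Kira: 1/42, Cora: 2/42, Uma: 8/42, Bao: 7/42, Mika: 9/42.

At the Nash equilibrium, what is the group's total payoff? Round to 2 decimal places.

For player j, contributing a unit is worthwhile iff 5.8 × (j's share) ≥ 1, i.e. iff j's share is at least 0.1724.
Uma and Mika are above the threshold, contributing 14 each; the remaining 7 contribute 0. Total contributed: 28.
The reservoir fund pays out 5.8 × 28 = 162.40 in total (split across the unequal shares, but the aggregate is all that matters for the group sum).
The 7 free-riders keep 14 each, adding 98. Group total = 98 + 162.40 = 260.40.

260.40 thousand dollars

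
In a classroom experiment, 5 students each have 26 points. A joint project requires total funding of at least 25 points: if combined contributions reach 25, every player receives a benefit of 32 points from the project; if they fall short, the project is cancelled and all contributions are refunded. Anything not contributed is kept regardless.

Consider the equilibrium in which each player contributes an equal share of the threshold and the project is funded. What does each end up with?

53 points

Equal share of the threshold: 25/5 = 5.
At this profile no one gains by cutting their contribution: any cut drops the total below 25, the project is cancelled, contributions are refunded, and the deviator ends with 26, which is less than 26 − 5 + 32 = 53. Contributing more than 5 just wastes the excess. So contributing exactly 5 is a best response.
Each player's payoff: 26 − 5 + 32 = 53.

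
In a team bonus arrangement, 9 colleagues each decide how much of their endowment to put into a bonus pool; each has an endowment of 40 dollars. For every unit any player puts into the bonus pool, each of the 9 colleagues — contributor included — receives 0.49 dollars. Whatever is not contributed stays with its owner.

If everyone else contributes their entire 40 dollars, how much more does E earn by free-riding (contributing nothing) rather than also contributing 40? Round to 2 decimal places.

20.40 dollars

Switching from a contribution of 40 to 0 lets E keep an extra 40 dollars, but lowers the bonus pool by 40, which costs E their own share of that drop: 0.49 × 40 = 19.60.
Net gain = 40 − 19.60 = 20.40. The private return per contributed unit (0.49) is below 1, so free-riding is indeed the best response regardless of what the others do.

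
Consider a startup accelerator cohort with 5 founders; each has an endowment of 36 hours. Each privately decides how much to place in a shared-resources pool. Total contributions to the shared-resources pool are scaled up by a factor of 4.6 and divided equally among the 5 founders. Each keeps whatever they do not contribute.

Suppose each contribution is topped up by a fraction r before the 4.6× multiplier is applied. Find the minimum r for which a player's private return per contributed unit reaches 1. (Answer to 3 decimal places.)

With matching at rate r, one contributed unit becomes (1 + r) in the shared-resources pool and returns 4.6 × (1 + r) / 5 to the contributor.
Setting this equal to 1: 1 + r = 5/4.6 = 1.0870.
So the minimum matching rate is r = 1.0870 − 1 = 0.087.

0.087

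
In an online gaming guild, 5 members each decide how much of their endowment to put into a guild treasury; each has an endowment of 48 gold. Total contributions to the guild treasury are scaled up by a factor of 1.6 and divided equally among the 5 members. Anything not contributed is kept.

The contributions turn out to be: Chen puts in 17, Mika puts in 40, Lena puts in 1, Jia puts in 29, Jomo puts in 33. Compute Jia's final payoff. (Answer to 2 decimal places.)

57.40 gold

Total contributed: 17 + 40 + 1 + 29 + 33 = 120.
Each receives 1.6 × 120 / 5 = 38.40 from the guild treasury.
Jia keeps 48 − 29 = 19, so Jia's payoff is 19 + 38.40 = 57.40.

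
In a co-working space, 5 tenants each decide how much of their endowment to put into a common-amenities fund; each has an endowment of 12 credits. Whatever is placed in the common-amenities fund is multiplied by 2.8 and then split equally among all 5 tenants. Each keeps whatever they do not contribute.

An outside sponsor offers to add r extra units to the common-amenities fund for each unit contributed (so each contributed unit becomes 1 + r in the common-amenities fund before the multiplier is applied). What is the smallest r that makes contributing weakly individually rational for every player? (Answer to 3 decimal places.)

0.786

With matching at rate r, one contributed unit becomes (1 + r) in the common-amenities fund and returns 2.8 × (1 + r) / 5 to the contributor.
Setting this equal to 1: 1 + r = 5/2.8 = 1.7857.
So the minimum matching rate is r = 1.7857 − 1 = 0.786.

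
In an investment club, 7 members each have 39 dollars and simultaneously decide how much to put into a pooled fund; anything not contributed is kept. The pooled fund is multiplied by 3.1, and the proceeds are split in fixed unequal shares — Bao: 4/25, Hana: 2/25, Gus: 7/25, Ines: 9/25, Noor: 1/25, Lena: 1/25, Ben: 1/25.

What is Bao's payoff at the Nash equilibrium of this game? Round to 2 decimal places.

58.34 dollars

A player with share s gets back 3.1·s per unit contributed, so full contribution is dominant for anyone with s > 1/3.1 = 0.3226 and zero contribution is dominant for anyone below.
The only share above 0.3226 is Ines's 9/25, contributing 39; the remaining 6 contribute 0. Total contributed: 39.
Bao keeps 39 and receives 3.1 × 39 × 4/25 = 19.34 from the pooled fund, for a payoff of 58.34.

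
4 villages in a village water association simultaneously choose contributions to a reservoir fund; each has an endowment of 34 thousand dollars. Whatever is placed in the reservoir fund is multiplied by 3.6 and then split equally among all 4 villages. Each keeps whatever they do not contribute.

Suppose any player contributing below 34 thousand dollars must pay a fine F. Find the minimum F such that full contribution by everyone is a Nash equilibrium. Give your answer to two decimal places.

3.40 thousand dollars

Given the others contribute fully, the best deviation is to contribute 0 (any partial contribution still incurs the fine and gives up units whose private return 0.9000 is below 1).
Deviating from 34 to 0 saves 34 thousand dollars but forfeits the deviator's share of the drop in the reservoir fund: 3.6/4 × 34 = 30.60.
So the deviation gain is 34 − 30.60 = 3.40, and the fine must be at least 3.40 thousand dollars to wipe it out.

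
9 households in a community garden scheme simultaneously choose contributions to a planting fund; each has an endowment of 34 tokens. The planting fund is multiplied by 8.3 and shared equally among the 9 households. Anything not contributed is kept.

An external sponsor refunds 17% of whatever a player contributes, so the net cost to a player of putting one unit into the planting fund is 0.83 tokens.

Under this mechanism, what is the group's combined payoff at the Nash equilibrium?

With the mechanism, a contributed unit returns (8.3/9) / 0.83 = 1.1111 per unit of net cost to the contributor — now above 1 — so contributing fully is weakly dominant for every player.
So the Nash equilibrium is full contribution by all 9; the group earns 9 × (34 × 0.17 + 8.3 × 34) = 2591.82.

2591.82 tokens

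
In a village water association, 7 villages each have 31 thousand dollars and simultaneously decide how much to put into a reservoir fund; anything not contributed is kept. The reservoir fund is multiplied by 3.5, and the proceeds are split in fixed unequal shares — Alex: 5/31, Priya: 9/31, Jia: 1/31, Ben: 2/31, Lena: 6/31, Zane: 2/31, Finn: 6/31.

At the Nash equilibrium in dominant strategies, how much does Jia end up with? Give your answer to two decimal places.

34.50 thousand dollars

A player with share s gets back 3.5·s per unit contributed, so full contribution is dominant for anyone with s > 1/3.5 = 0.2857 and zero contribution is dominant for anyone below.
Priya alone (share 9/31) is above the threshold, contributing 31; the remaining 6 contribute 0. Total contributed: 31.
Jia keeps 31 and receives 3.5 × 31 × 1/31 = 3.50 from the reservoir fund, for a payoff of 34.50.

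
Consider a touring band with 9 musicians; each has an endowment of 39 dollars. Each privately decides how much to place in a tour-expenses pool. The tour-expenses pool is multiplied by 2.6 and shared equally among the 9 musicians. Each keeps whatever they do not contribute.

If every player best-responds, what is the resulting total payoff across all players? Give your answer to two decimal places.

351.00 dollars

Each contributed unit returns 2.6/9 = 0.2889 to its contributor — below 1 — so contributing 0 is dominant for every player. At the Nash equilibrium everyone keeps their 39, and the group total is 9 × 39 = 351.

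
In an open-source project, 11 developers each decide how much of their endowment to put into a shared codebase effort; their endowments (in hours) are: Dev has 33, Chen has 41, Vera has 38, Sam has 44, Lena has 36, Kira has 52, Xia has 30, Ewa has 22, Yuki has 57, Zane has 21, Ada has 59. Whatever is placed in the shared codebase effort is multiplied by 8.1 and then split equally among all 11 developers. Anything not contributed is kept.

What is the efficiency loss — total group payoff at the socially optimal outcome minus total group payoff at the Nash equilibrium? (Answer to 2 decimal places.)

3074.30 hours

The private return per contributed unit is 8.1/11 = 0.7364 < 1 for every player regardless of endowment, so the Nash equilibrium is zero contribution and the group total is Σ E_j = 33 + 41 + 38 + 44 + 36 + 52 + 30 + 22 + 57 + 21 + 59 = 433.
Each contributed unit returns 8.100 to the group, so the social optimum is full contribution by everyone: group total = 8.100 × 433 = 3507.30.
Efficiency loss = (8.100 − 1) × 433 = 3074.30.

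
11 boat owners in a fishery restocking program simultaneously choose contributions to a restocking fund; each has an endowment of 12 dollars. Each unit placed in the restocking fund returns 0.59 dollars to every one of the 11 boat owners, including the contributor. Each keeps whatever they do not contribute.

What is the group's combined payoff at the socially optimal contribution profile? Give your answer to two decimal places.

Each contributed unit returns 6.490 to the group as a whole (0.59 to each of 11 players), which exceeds 1, so the social optimum is full contribution: group total = 6.490 × 132 = 856.68.

856.68 dollars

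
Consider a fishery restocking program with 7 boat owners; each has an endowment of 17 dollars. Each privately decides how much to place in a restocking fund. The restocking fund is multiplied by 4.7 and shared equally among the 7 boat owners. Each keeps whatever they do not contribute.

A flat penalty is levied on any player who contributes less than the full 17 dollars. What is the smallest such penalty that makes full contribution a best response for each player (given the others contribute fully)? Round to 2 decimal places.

Given the others contribute fully, the best deviation is to contribute 0 (any partial contribution still incurs the fine and gives up units whose private return 0.6714 is below 1).
Deviating from 17 to 0 saves 17 dollars but forfeits the deviator's share of the drop in the restocking fund: 4.7/7 × 17 = 11.41.
So the deviation gain is 17 − 11.41 = 5.59, and the fine must be at least 5.59 dollars to wipe it out.

5.59 dollars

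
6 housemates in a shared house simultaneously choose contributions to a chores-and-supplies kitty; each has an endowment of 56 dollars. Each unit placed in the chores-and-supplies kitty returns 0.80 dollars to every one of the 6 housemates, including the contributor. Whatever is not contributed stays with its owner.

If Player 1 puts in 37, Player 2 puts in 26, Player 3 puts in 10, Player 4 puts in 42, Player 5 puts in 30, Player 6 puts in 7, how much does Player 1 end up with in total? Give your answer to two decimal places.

Total contributed: 37 + 26 + 10 + 42 + 30 + 7 = 152.
Each receives 0.80 × 152 = 121.60 from the chores-and-supplies kitty.
Player 1 keeps 56 − 37 = 19, so Player 1's payoff is 19 + 121.60 = 140.60.

140.60 dollars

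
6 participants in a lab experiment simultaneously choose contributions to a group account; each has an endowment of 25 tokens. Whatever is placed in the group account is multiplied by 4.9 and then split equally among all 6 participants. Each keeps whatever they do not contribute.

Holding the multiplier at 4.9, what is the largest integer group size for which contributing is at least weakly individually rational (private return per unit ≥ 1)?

4

Private return per unit is 4.9/(group size), which is ≥ 1 whenever the group size is ≤ 4.9.
The largest such integer is 4.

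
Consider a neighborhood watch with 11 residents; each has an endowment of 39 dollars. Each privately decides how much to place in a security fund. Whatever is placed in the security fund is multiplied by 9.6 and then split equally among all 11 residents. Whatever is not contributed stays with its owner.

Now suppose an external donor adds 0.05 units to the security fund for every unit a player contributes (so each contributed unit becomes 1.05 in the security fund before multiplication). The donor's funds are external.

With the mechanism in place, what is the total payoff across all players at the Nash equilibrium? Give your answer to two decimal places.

Even with the mechanism, each unit contributed returns only 9.6 × 1.05 / 11 = 0.9164 per unit of net cost, so contributing nothing is still dominant.
At the Nash equilibrium no one contributes; group total payoff = 11 × 39 = 429.

429.00 dollars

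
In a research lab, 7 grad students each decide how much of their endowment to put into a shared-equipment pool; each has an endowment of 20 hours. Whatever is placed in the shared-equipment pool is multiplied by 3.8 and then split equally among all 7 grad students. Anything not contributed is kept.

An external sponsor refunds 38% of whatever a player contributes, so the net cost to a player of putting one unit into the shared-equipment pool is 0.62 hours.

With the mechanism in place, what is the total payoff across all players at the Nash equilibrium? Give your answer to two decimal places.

Even with the mechanism, each unit contributed returns only (3.8/7) / 0.62 = 0.8756 per unit of net cost, so contributing nothing is still dominant.
At the Nash equilibrium no one contributes; group total payoff = 7 × 20 = 140.

140.00 hours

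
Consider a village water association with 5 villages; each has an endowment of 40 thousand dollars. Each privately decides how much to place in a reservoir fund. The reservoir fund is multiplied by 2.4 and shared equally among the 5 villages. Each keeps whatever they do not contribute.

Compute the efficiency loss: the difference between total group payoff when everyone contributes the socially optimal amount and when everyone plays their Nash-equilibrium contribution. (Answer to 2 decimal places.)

Each contributed unit returns 2.4/5 = 0.4800 to its contributor — below 1 — so contributing 0 is dominant for every player. At the Nash equilibrium everyone keeps their 40, and the group total is 5 × 40 = 200.
Each contributed unit returns 2.400 to the group as a whole (0.4800 to each of 5 players), which exceeds 1, so the social optimum is full contribution: group total = 2.400 × 200 = 480.00.
Efficiency loss = 480.00 − 200 = 280.00.

280.00 thousand dollars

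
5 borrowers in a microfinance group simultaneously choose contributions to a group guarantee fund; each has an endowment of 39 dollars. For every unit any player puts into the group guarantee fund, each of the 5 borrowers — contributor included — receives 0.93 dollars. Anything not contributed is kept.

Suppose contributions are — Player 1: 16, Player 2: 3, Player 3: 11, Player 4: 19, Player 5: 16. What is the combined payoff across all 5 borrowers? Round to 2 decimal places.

Total contributed: 16 + 3 + 11 + 19 + 16 = 65; total kept: 5 × 39 − 65 = 130.
The group guarantee fund pays out 0.93 × 5 × 65 = 302.25 in aggregate.
Group total = 130 + 302.25 = 432.25.

432.25 dollars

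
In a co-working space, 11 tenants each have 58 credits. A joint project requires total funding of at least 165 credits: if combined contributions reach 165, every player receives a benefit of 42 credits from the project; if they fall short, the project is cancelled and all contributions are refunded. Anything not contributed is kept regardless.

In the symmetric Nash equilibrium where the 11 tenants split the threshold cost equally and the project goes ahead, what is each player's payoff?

85 credits

Equal share of the threshold: 165/11 = 15.
At this profile no one gains by cutting their contribution: any cut drops the total below 165, the project is cancelled, contributions are refunded, and the deviator ends with 58, which is less than 58 − 15 + 42 = 85. Contributing more than 15 just wastes the excess. So contributing exactly 15 is a best response.
Each player's payoff: 58 − 15 + 42 = 85.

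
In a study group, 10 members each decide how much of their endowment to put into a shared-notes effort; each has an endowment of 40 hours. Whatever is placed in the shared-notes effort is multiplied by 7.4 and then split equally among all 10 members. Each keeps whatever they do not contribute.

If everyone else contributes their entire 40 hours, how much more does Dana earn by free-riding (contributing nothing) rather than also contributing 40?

10.40 hours

Switching from a contribution of 40 to 0 lets Dana keep an extra 40 hours, but lowers the shared-notes effort by 40, which costs Dana their own share of that drop: 7.4/10 × 40 = 29.60.
Net gain = 40 − 29.60 = 10.40. The private return per contributed unit (0.7400) is below 1, so free-riding is indeed the best response regardless of what the others do.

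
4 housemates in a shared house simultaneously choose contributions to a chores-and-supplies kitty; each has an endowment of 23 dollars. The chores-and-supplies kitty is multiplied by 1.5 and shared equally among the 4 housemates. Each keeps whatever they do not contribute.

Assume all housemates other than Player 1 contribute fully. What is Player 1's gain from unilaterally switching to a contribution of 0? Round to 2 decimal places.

Switching from a contribution of 23 to 0 lets Player 1 keep an extra 23 dollars, but lowers the chores-and-supplies kitty by 23, which costs Player 1 their own share of that drop: 1.5/4 × 23 = 8.62.
Net gain = 23 − 8.62 = 14.38. The private return per contributed unit (0.3750) is below 1, so free-riding is indeed the best response regardless of what the others do.

14.38 dollars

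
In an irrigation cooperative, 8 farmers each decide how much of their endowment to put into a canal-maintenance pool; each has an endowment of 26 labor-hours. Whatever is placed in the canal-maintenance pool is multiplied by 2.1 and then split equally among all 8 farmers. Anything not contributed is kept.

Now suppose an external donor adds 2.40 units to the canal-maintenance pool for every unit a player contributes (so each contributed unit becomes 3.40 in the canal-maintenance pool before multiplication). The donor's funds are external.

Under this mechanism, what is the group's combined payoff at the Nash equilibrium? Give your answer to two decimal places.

With the mechanism, a contributed unit returns 2.1 × 3.40 / 8 = 0.8925 per unit of net cost — still below 1 — so contributing 0 remains dominant for every player.
At the Nash equilibrium no one contributes; group total payoff = 8 × 26 = 208.

208.00 labor-hours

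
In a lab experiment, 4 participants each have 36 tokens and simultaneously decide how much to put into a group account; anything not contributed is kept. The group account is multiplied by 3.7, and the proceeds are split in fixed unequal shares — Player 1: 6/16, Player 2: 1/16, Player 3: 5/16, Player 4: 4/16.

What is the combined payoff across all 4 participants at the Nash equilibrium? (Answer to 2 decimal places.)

A player with share s gets back 3.7·s per unit contributed, so full contribution is dominant for anyone with s > 1/3.7 = 0.2703 and zero contribution is dominant for anyone below.
The shares above 0.2703 belong to Player 1 and Player 3, contributing 36 each; the remaining 2 contribute 0. Total contributed: 72.
The group account pays out 3.7 × 72 = 266.40 in total (split across the unequal shares, but the aggregate is all that matters for the group sum).
The 2 free-riders keep 36 each, adding 72. Group total = 72 + 266.40 = 338.40.

338.40 tokens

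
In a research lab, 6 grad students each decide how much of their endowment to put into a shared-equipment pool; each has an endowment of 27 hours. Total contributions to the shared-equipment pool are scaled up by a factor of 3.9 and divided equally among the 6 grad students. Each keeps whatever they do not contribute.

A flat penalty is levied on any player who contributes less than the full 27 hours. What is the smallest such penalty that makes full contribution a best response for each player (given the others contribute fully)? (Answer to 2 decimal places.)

Given the others contribute fully, the best deviation is to contribute 0 (any partial contribution still incurs the fine and gives up units whose private return 0.6500 is below 1).
Deviating from 27 to 0 saves 27 hours but forfeits the deviator's share of the drop in the shared-equipment pool: 3.9/6 × 27 = 17.55.
So the deviation gain is 27 − 17.55 = 9.45, and the fine must be at least 9.45 hours to wipe it out.

9.45 hours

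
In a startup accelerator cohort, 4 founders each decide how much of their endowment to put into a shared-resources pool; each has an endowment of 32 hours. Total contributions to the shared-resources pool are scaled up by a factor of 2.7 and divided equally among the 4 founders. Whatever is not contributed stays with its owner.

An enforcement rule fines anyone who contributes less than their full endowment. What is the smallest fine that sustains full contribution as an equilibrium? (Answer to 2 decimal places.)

Given the others contribute fully, the best deviation is to contribute 0 (any partial contribution still incurs the fine and gives up units whose private return 0.6750 is below 1).
Deviating from 32 to 0 saves 32 hours but forfeits the deviator's share of the drop in the shared-resources pool: 2.7/4 × 32 = 21.60.
So the deviation gain is 32 − 21.60 = 10.40, and the fine must be at least 10.40 hours to wipe it out.

10.40 hours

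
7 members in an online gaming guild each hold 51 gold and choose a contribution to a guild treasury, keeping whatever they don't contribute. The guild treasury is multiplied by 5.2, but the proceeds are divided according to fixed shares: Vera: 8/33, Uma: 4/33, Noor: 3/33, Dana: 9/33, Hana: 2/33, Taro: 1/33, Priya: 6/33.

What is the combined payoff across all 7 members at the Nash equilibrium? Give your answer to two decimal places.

Player j's private return per contributed unit is 5.2 × (j's share). Contributing is weakly dominant for j when that share is at least 1/5.2 = 0.1923, and contributing 0 is dominant otherwise.
Vera and Dana clear that bar, contributing 51 each; the remaining 5 contribute 0. Total contributed: 102.
The guild treasury pays out 5.2 × 102 = 530.40 in total (split across the unequal shares, but the aggregate is all that matters for the group sum).
The 5 free-riders keep 51 each, adding 255. Group total = 255 + 530.40 = 785.40.

785.40 gold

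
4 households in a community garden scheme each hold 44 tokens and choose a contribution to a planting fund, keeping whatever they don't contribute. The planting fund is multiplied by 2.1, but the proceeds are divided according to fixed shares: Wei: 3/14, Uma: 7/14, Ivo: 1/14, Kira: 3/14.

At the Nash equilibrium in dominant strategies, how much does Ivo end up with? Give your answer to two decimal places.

Each unit j contributes comes back to j as 2.1 × (j's share), so j prefers to contribute only if that share exceeds 1/2.1 = 0.4762; otherwise keeping the unit dominates.
Only Uma (7/14) clears that bar, contributing 44; the remaining 3 contribute 0. Total contributed: 44.
Ivo keeps 44 and receives 2.1 × 44 × 1/14 = 6.60 from the planting fund, for a payoff of 50.60.

50.60 tokens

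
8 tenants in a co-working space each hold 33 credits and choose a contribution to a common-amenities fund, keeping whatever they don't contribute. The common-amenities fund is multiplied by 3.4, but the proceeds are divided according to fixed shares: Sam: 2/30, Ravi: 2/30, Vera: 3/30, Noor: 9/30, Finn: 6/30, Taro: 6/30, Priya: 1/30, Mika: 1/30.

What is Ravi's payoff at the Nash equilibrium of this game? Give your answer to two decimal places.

Player j's private return per contributed unit is 3.4 × (j's share). Contributing is weakly dominant for j when that share is at least 1/3.4 = 0.2941, and contributing 0 is dominant otherwise.
Only Noor (9/30) clears that bar, contributing 33; the remaining 7 contribute 0. Total contributed: 33.
Ravi keeps 33 and receives 3.4 × 33 × 2/30 = 7.48 from the common-amenities fund, for a payoff of 40.48.

40.48 credits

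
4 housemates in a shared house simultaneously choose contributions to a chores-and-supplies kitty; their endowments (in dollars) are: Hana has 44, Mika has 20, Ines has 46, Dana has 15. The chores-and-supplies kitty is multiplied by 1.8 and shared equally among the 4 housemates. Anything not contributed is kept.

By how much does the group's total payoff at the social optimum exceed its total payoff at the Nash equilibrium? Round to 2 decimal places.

The private return per contributed unit is 1.8/4 = 0.4500 < 1 for every player regardless of endowment, so the Nash equilibrium is zero contribution and the group total is Σ E_j = 44 + 20 + 46 + 15 = 125.
Each contributed unit returns 1.800 to the group, so the social optimum is full contribution by everyone: group total = 1.800 × 125 = 225.00.
Efficiency loss = (1.800 − 1) × 125 = 100.00.

100.00 dollars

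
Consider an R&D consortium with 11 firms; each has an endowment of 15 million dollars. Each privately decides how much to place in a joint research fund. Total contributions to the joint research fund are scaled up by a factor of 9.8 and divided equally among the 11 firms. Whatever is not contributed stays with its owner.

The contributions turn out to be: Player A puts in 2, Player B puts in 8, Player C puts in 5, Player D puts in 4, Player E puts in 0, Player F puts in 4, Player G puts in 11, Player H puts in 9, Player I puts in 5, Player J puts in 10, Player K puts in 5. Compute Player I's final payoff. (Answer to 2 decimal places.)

66.13 million dollars

Total contributed: 2 + 8 + 5 + 4 + 0 + 4 + 11 + 9 + 5 + 10 + 5 = 63.
Each receives 9.8 × 63 / 11 = 56.13 from the joint research fund.
Player I keeps 15 − 5 = 10, so Player I's payoff is 10 + 56.13 = 66.13.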